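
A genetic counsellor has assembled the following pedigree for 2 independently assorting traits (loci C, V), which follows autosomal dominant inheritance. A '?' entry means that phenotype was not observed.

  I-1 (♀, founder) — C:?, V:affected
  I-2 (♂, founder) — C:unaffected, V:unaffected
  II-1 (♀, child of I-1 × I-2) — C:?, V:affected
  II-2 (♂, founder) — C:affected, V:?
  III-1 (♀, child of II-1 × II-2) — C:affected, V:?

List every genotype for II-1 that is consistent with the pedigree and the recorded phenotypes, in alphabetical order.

II-1 ∈ {Cc Vv, cc Vv}

C/I-1 ? ·: cc|Cc|CC
C/I-2 un ·: cc
C/II-1 ? I-1×I-2: cc|Cc
C/II-2 aff ·: Cc|CC
C/III-1 aff II-1×II-2: Cc|CC
⇒ C over [I-1,I-2,II-1,II-2,III-1]: 12 consistent
V/I-1 aff ·: Vv|VV
V/I-2 un ·: vv
V/II-1 aff I-1×I-2: Vv
V/II-2 ? ·: vv|Vv|VV
V/III-1 ? II-1×II-2: vv|Vv|VV
⇒ V over [I-1,I-2,II-1,II-2,III-1]: 14 consistent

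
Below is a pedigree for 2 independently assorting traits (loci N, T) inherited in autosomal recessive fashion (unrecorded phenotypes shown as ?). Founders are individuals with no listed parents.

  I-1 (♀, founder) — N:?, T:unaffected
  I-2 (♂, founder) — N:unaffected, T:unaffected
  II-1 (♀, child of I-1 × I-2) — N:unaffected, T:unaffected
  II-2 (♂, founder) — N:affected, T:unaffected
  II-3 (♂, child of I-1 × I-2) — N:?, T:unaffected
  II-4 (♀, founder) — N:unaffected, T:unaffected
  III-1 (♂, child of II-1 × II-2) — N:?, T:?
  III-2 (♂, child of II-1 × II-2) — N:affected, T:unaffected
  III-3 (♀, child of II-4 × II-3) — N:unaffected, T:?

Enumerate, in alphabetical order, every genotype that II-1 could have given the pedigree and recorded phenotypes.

II-1 ∈ {Nn TT, Nn Tt}

N/I-1 ? ·: NN|Nn|nn
N/I-2 un ·: NN|Nn
N/II-1 un I-1×I-2: Nn
N/II-2 aff ·: nn
N/II-3 ? I-1×I-2: NN|Nn|nn
N/II-4 un ·: NN|Nn
N/III-1 ? II-1×II-2: Nn|nn
N/III-2 aff II-1×II-2: nn
N/III-3 un II-4×II-3: NN|Nn
⇒ N over [I-1,I-2,II-1,II-2,II-3,II-4,III-1,III-2,III-3]: 66 consistent
T/I-1 un ·: TT|Tt
T/I-2 un ·: TT|Tt
T/II-1 un I-1×I-2: TT|Tt
T/II-2 un ·: TT|Tt
T/II-3 un I-1×I-2: TT|Tt
T/II-4 un ·: TT|Tt
T/III-1 ? II-1×II-2: TT|Tt|tt
T/III-2 un II-1×II-2: TT|Tt
T/III-3 ? II-4×II-3: TT|Tt|tt
⇒ T over [I-1,I-2,II-1,II-2,II-3,II-4,III-1,III-2,III-3]: 375 consistent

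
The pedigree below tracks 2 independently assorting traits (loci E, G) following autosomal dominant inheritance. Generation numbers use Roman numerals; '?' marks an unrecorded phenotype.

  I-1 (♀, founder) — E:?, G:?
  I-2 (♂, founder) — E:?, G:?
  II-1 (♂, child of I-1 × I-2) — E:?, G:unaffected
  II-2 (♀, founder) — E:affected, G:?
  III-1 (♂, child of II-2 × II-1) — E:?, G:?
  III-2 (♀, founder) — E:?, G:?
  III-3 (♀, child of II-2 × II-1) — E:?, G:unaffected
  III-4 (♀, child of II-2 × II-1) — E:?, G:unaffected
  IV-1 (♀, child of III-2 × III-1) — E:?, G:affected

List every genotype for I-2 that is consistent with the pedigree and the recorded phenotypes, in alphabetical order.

I-2 ∈ {EE Gg, EE gg, Ee Gg, Ee gg, ee Gg, ee gg}

E/I-1 ? ·: ee|Ee|EE
E/I-2 ? ·: ee|Ee|EE
E/II-1 ? I-1×I-2: ee|Ee|EE
E/II-2 aff ·: Ee|EE
E/III-1 ? II-2×II-1: ee|Ee|EE
E/III-2 ? ·: ee|Ee|EE
E/III-3 ? II-2×II-1: ee|Ee|EE
E/III-4 ? II-2×II-1: ee|Ee|EE
E/IV-1 ? III-2×III-1: ee|Ee|EE
⇒ E over [I-1,I-2,II-1,II-2,III-1,III-2,III-3,III-4,IV-1]: 1649 consistent
G/I-1 ? ·: gg|Gg
G/I-2 ? ·: gg|Gg
G/II-1 un I-1×I-2: gg
G/II-2 ? ·: gg|Gg
G/III-1 ? II-2×II-1: gg|Gg
G/III-2 ? ·: gg|Gg|GG
G/III-3 un II-2×II-1: gg
G/III-4 un II-2×II-1: gg
G/IV-1 aff III-2×III-1: Gg|GG
⇒ G over [I-1,I-2,II-1,II-2,III-1,III-2,III-3,III-4,IV-1]: 36 consistent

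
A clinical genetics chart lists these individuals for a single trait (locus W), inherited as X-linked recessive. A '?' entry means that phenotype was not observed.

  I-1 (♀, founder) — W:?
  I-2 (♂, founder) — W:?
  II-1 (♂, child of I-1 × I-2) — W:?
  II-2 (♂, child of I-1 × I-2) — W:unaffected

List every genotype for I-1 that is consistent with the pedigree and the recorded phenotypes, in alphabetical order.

W/I-1 ? ·: X^WX^W|X^WX^w
W/I-2 ? ·: X^WY|X^wY
W/II-1 ? I-1×I-2: X^WY|X^wY
W/II-2 un I-1×I-2: X^WY
⇒ W over [I-1,I-2,II-1,II-2]: 6 consistent

I-1 ∈ {X^WX^W, X^WX^w}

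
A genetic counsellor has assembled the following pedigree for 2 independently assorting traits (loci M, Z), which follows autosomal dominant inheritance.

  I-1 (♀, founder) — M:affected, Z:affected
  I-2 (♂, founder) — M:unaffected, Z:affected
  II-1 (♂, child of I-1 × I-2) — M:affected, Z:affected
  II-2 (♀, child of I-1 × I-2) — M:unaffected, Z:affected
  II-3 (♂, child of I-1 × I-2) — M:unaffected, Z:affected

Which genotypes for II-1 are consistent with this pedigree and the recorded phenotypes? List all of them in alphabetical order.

II-1 ∈ {Mm ZZ, Mm Zz}

M/I-1 aff ·: Mm
M/I-2 un ·: mm
M/II-1 aff I-1×I-2: Mm
M/II-2 un I-1×I-2: mm
M/II-3 un I-1×I-2: mm
⇒ M over [I-1,I-2,II-1,II-2,II-3]: 1 consistent
Z/I-1 aff ·: Zz|ZZ
Z/I-2 aff ·: Zz|ZZ
Z/II-1 aff I-1×I-2: Zz|ZZ
Z/II-2 aff I-1×I-2: Zz|ZZ
Z/II-3 aff I-1×I-2: Zz|ZZ
⇒ Z over [I-1,I-2,II-1,II-2,II-3]: 25 consistent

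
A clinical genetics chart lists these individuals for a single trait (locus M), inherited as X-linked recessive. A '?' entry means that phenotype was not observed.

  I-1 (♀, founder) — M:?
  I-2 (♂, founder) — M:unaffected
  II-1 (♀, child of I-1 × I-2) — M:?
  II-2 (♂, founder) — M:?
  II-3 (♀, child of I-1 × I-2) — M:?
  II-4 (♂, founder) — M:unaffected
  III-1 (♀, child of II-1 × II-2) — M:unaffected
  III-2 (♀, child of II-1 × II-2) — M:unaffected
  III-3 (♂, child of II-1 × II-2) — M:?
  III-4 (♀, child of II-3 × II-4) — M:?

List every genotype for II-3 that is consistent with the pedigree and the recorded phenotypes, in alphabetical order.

II-3 ∈ {X^MX^M, X^MX^m}

M/I-1 ? ·: X^MX^M|X^MX^m|X^mX^m
M/I-2 un ·: X^MY
M/II-1 ? I-1×I-2: X^MX^M|X^MX^m
M/II-2 ? ·: X^MY|X^mY
M/II-3 ? I-1×I-2: X^MX^M|X^MX^m
M/II-4 un ·: X^MY
M/III-1 un II-1×II-2: X^MX^M|X^MX^m
M/III-2 un II-1×II-2: X^MX^M|X^MX^m
M/III-3 ? II-1×II-2: X^MY|X^mY
M/III-4 ? II-3×II-4: X^MX^M|X^MX^m
⇒ M over [I-1,I-2,II-1,II-2,II-3,II-4,III-1,III-2,III-3,III-4]: 58 consistent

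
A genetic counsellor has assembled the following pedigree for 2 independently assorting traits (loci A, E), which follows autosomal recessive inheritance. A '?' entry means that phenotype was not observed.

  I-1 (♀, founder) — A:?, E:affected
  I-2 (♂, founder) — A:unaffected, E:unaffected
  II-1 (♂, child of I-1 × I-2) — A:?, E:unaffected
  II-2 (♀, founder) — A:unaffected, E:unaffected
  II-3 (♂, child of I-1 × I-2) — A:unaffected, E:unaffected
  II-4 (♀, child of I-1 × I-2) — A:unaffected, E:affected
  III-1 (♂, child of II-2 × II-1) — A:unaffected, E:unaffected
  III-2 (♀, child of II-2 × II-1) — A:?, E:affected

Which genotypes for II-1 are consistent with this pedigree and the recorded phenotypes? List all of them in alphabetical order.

A/I-1 ? ·: AA|Aa|aa
A/I-2 un ·: AA|Aa
A/II-1 ? I-1×I-2: AA|Aa|aa
A/II-2 un ·: AA|Aa
A/II-3 un I-1×I-2: AA|Aa
A/II-4 un I-1×I-2: AA|Aa
A/III-1 un II-2×II-1: AA|Aa
A/III-2 ? II-2×II-1: AA|Aa|aa
⇒ A over [I-1,I-2,II-1,II-2,II-3,II-4,III-1,III-2]: 220 consistent
E/I-1 aff ·: ee
E/I-2 un ·: Ee
E/II-1 un I-1×I-2: Ee
E/II-2 un ·: Ee
E/II-3 un I-1×I-2: Ee
E/II-4 aff I-1×I-2: ee
E/III-1 un II-2×II-1: EE|Ee
E/III-2 aff II-2×II-1: ee
⇒ E over [I-1,I-2,II-1,II-2,II-3,II-4,III-1,III-2]: 2 consistent

II-1 ∈ {AA Ee, Aa Ee, aa Ee}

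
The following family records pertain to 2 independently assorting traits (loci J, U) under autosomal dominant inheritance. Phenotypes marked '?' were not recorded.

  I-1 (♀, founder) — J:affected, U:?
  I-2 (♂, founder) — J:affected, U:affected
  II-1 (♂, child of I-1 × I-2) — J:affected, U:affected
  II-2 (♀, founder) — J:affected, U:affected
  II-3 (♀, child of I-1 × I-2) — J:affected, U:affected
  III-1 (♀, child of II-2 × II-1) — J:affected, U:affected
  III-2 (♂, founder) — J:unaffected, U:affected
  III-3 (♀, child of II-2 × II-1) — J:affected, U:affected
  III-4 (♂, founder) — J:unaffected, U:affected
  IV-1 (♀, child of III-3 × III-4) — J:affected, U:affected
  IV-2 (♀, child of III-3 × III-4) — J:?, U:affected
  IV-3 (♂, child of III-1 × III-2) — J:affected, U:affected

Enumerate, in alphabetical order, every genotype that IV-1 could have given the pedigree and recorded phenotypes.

J/I-1 aff ·: Jj|JJ
J/I-2 aff ·: Jj|JJ
J/II-1 aff I-1×I-2: Jj|JJ
J/II-2 aff ·: Jj|JJ
J/II-3 aff I-1×I-2: Jj|JJ
J/III-1 aff II-2×II-1: Jj|JJ
J/III-2 un ·: jj
J/III-3 aff II-2×II-1: Jj|JJ
J/III-4 un ·: jj
J/IV-1 aff III-3×III-4: Jj
J/IV-2 ? III-3×III-4: jj|Jj
J/IV-3 aff III-1×III-2: Jj
⇒ J over [I-1,I-2,II-1,II-2,II-3,III-1,III-2,III-3,III-4,IV-1,IV-2,IV-3]: 121 consistent
U/I-1 ? ·: uu|Uu|UU
U/I-2 aff ·: Uu|UU
U/II-1 aff I-1×I-2: Uu|UU
U/II-2 aff ·: Uu|UU
U/II-3 aff I-1×I-2: Uu|UU
U/III-1 aff II-2×II-1: Uu|UU
U/III-2 aff ·: Uu|UU
U/III-3 aff II-2×II-1: Uu|UU
U/III-4 aff ·: Uu|UU
U/IV-1 aff III-3×III-4: Uu|UU
U/IV-2 aff III-3×III-4: Uu|UU
U/IV-3 aff III-1×III-2: Uu|UU
⇒ U over [I-1,I-2,II-1,II-2,II-3,III-1,III-2,III-3,III-4,IV-1,IV-2,IV-3]: 2198 consistent

IV-1 ∈ {Jj UU, Jj Uu}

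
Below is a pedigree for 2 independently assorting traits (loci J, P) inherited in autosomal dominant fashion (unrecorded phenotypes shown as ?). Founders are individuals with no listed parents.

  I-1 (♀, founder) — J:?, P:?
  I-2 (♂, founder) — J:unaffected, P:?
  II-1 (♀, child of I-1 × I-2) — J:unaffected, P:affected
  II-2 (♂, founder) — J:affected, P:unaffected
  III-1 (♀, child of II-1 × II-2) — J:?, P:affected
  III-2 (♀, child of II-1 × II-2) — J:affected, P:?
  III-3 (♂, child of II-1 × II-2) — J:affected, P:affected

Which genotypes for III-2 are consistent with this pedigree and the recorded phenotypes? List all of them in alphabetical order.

J/I-1 ? ·: jj|Jj
J/I-2 un ·: jj
J/II-1 un I-1×I-2: jj
J/II-2 aff ·: Jj|JJ
J/III-1 ? II-1×II-2: jj|Jj
J/III-2 aff II-1×II-2: Jj
J/III-3 aff II-1×II-2: Jj
⇒ J over [I-1,I-2,II-1,II-2,III-1,III-2,III-3]: 6 consistent
P/I-1 ? ·: pp|Pp|PP
P/I-2 ? ·: pp|Pp|PP
P/II-1 aff I-1×I-2: Pp|PP
P/II-2 un ·: pp
P/III-1 aff II-1×II-2: Pp
P/III-2 ? II-1×II-2: pp|Pp
P/III-3 aff II-1×II-2: Pp
⇒ P over [I-1,I-2,II-1,II-2,III-1,III-2,III-3]: 18 consistent

III-2 ∈ {Jj Pp, Jj pp}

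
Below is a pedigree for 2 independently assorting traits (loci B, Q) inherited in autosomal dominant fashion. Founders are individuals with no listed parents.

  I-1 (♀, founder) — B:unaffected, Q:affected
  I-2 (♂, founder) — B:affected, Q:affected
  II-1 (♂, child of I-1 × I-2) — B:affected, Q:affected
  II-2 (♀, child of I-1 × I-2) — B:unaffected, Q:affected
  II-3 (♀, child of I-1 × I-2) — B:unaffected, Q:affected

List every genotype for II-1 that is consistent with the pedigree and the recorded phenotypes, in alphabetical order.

B/I-1 un ·: bb
B/I-2 aff ·: Bb
B/II-1 aff I-1×I-2: Bb
B/II-2 un I-1×I-2: bb
B/II-3 un I-1×I-2: bb
⇒ B over [I-1,I-2,II-1,II-2,II-3]: 1 consistent
Q/I-1 aff ·: Qq|QQ
Q/I-2 aff ·: Qq|QQ
Q/II-1 aff I-1×I-2: Qq|QQ
Q/II-2 aff I-1×I-2: Qq|QQ
Q/II-3 aff I-1×I-2: Qq|QQ
⇒ Q over [I-1,I-2,II-1,II-2,II-3]: 25 consistent

II-1 ∈ {Bb QQ, Bb Qq}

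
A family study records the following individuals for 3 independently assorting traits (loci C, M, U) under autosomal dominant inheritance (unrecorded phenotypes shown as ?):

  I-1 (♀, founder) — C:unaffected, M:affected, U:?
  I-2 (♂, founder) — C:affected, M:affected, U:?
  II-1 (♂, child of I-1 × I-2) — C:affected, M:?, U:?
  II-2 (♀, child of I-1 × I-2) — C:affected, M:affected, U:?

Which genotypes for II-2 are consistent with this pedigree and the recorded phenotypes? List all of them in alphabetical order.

II-2 ∈ {Cc MM UU, Cc MM Uu, Cc MM uu, Cc Mm UU, Cc Mm Uu, Cc Mm uu}

C/I-1 un ·: cc
C/I-2 aff ·: Cc|CC
C/II-1 aff I-1×I-2: Cc
C/II-2 aff I-1×I-2: Cc
⇒ C over [I-1,I-2,II-1,II-2]: 2 consistent
M/I-1 aff ·: Mm|MM
M/I-2 aff ·: Mm|MM
M/II-1 ? I-1×I-2: mm|Mm|MM
M/II-2 aff I-1×I-2: Mm|MM
⇒ M over [I-1,I-2,II-1,II-2]: 15 consistent
U/I-1 ? ·: uu|Uu|UU
U/I-2 ? ·: uu|Uu|UU
U/II-1 ? I-1×I-2: uu|Uu|UU
U/II-2 ? I-1×I-2: uu|Uu|UU
⇒ U over [I-1,I-2,II-1,II-2]: 29 consistent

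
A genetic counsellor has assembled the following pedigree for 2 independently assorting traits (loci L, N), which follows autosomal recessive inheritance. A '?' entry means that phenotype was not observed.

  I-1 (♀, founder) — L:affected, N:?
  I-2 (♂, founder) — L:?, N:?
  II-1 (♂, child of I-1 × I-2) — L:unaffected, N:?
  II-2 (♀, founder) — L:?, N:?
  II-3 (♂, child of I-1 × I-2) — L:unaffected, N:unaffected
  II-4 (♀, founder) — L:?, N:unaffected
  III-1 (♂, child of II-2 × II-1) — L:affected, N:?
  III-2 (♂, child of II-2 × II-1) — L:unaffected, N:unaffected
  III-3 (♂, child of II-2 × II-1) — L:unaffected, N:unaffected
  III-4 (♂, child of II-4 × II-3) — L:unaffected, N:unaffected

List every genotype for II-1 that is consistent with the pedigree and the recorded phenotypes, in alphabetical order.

L/I-1 aff ·: ll
L/I-2 ? ·: LL|Ll
L/II-1 un I-1×I-2: Ll
L/II-2 ? ·: Ll|ll
L/II-3 un I-1×I-2: Ll
L/II-4 ? ·: LL|Ll|ll
L/III-1 aff II-2×II-1: ll
L/III-2 un II-2×II-1: LL|Ll
L/III-3 un II-2×II-1: LL|Ll
L/III-4 un II-4×II-3: LL|Ll
⇒ L over [I-1,I-2,II-1,II-2,II-3,II-4,III-1,III-2,III-3,III-4]: 50 consistent
N/I-1 ? ·: NN|Nn|nn
N/I-2 ? ·: NN|Nn|nn
N/II-1 ? I-1×I-2: NN|Nn|nn
N/II-2 ? ·: NN|Nn|nn
N/II-3 un I-1×I-2: NN|Nn
N/II-4 un ·: NN|Nn
N/III-1 ? II-2×II-1: NN|Nn|nn
N/III-2 un II-2×II-1: NN|Nn
N/III-3 un II-2×II-1: NN|Nn
N/III-4 un II-4×II-3: NN|Nn
⇒ N over [I-1,I-2,II-1,II-2,II-3,II-4,III-1,III-2,III-3,III-4]: 1099 consistent

II-1 ∈ {Ll NN, Ll Nn, Ll nn}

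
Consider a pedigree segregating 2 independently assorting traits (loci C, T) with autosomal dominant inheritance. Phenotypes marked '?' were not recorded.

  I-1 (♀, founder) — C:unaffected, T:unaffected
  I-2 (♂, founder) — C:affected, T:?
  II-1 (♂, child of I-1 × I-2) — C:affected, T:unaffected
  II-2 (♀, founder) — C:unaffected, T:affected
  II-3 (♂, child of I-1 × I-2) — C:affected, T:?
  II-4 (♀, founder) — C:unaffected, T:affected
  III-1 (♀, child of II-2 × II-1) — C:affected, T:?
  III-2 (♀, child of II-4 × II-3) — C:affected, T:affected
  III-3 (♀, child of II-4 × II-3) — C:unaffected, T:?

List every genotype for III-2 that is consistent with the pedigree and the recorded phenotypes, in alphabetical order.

C/I-1 un ·: cc
C/I-2 aff ·: Cc|CC
C/II-1 aff I-1×I-2: Cc
C/II-2 un ·: cc
C/II-3 aff I-1×I-2: Cc
C/II-4 un ·: cc
C/III-1 aff II-2×II-1: Cc
C/III-2 aff II-4×II-3: Cc
C/III-3 un II-4×II-3: cc
⇒ C over [I-1,I-2,II-1,II-2,II-3,II-4,III-1,III-2,III-3]: 2 consistent
T/I-1 un ·: tt
T/I-2 ? ·: tt|Tt
T/II-1 un I-1×I-2: tt
T/II-2 aff ·: Tt|TT
T/II-3 ? I-1×I-2: tt|Tt
T/II-4 aff ·: Tt|TT
T/III-1 ? II-2×II-1: tt|Tt
T/III-2 aff II-4×II-3: Tt|TT
T/III-3 ? II-4×II-3: tt|Tt|TT
⇒ T over [I-1,I-2,II-1,II-2,II-3,II-4,III-1,III-2,III-3]: 48 consistent

III-2 ∈ {Cc TT, Cc Tt}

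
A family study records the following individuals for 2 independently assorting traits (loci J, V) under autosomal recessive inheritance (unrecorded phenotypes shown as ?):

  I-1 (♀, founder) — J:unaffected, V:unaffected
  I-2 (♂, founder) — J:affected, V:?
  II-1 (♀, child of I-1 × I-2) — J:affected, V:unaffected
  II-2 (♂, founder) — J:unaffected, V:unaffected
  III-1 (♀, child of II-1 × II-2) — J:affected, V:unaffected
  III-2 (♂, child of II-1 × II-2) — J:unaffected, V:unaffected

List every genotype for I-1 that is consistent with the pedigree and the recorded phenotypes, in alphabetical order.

I-1 ∈ {Jj VV, Jj Vv}

J/I-1 un ·: Jj
J/I-2 aff ·: jj
J/II-1 aff I-1×I-2: jj
J/II-2 un ·: Jj
J/III-1 aff II-1×II-2: jj
J/III-2 un II-1×II-2: Jj
⇒ J over [I-1,I-2,II-1,II-2,III-1,III-2]: 1 consistent
V/I-1 un ·: VV|Vv
V/I-2 ? ·: VV|Vv|vv
V/II-1 un I-1×I-2: VV|Vv
V/II-2 un ·: VV|Vv
V/III-1 un II-1×II-2: VV|Vv
V/III-2 un II-1×II-2: VV|Vv
⇒ V over [I-1,I-2,II-1,II-2,III-1,III-2]: 60 consistent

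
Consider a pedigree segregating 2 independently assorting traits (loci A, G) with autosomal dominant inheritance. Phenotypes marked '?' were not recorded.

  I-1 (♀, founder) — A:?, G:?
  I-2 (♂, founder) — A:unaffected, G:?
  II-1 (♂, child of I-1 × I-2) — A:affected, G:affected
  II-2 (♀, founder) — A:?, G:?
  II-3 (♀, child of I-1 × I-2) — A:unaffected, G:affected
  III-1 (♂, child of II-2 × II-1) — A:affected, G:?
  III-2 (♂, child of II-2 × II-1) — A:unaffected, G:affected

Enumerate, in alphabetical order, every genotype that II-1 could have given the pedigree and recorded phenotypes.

A/I-1 ? ·: Aa
A/I-2 un ·: aa
A/II-1 aff I-1×I-2: Aa
A/II-2 ? ·: aa|Aa
A/II-3 un I-1×I-2: aa
A/III-1 aff II-2×II-1: Aa|AA
A/III-2 un II-2×II-1: aa
⇒ A over [I-1,I-2,II-1,II-2,II-3,III-1,III-2]: 3 consistent
G/I-1 ? ·: gg|Gg|GG
G/I-2 ? ·: gg|Gg|GG
G/II-1 aff I-1×I-2: Gg|GG
G/II-2 ? ·: gg|Gg|GG
G/II-3 aff I-1×I-2: Gg|GG
G/III-1 ? II-2×II-1: gg|Gg|GG
G/III-2 aff II-2×II-1: Gg|GG
⇒ G over [I-1,I-2,II-1,II-2,II-3,III-1,III-2]: 162 consistent

II-1 ∈ {Aa GG, Aa Gg}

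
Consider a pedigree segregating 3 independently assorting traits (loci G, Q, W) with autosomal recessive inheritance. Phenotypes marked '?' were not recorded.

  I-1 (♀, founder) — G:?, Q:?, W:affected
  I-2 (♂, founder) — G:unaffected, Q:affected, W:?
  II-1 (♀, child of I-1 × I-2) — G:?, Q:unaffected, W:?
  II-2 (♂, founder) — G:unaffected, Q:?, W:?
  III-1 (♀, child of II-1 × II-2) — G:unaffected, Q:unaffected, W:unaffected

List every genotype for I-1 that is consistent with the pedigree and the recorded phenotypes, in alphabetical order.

G/I-1 ? ·: GG|Gg|gg
G/I-2 un ·: GG|Gg
G/II-1 ? I-1×I-2: GG|Gg|gg
G/II-2 un ·: GG|Gg
G/III-1 un II-1×II-2: GG|Gg
⇒ G over [I-1,I-2,II-1,II-2,III-1]: 36 consistent
Q/I-1 ? ·: QQ|Qq
Q/I-2 aff ·: qq
Q/II-1 un I-1×I-2: Qq
Q/II-2 ? ·: QQ|Qq|qq
Q/III-1 un II-1×II-2: QQ|Qq
⇒ Q over [I-1,I-2,II-1,II-2,III-1]: 10 consistent
W/I-1 aff ·: ww
W/I-2 ? ·: WW|Ww|ww
W/II-1 ? I-1×I-2: Ww|ww
W/II-2 ? ·: WW|Ww|ww
W/III-1 un II-1×II-2: WW|Ww
⇒ W over [I-1,I-2,II-1,II-2,III-1]: 14 consistent

I-1 ∈ {GG QQ ww, GG Qq ww, Gg QQ ww, Gg Qq ww, gg QQ ww, gg Qq ww}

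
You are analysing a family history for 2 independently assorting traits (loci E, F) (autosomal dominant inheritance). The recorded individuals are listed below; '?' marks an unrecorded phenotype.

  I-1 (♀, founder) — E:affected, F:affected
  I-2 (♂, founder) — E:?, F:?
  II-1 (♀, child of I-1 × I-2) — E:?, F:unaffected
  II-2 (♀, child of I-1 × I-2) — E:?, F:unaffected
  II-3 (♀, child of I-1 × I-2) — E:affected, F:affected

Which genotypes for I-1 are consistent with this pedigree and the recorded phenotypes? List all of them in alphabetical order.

E/I-1 aff ·: Ee|EE
E/I-2 ? ·: ee|Ee|EE
E/II-1 ? I-1×I-2: ee|Ee|EE
E/II-2 ? I-1×I-2: ee|Ee|EE
E/II-3 aff I-1×I-2: Ee|EE
⇒ E over [I-1,I-2,II-1,II-2,II-3]: 40 consistent
F/I-1 aff ·: Ff
F/I-2 ? ·: ff|Ff
F/II-1 un I-1×I-2: ff
F/II-2 un I-1×I-2: ff
F/II-3 aff I-1×I-2: Ff|FF
⇒ F over [I-1,I-2,II-1,II-2,II-3]: 3 consistent

I-1 ∈ {EE Ff, Ee Ff}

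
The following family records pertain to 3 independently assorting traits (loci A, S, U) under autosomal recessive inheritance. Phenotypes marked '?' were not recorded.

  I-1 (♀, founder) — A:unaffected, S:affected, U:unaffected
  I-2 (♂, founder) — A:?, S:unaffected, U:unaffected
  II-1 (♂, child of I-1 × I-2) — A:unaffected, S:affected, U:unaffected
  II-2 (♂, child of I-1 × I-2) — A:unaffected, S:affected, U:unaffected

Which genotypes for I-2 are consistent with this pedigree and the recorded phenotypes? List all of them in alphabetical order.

I-2 ∈ {AA Ss UU, AA Ss Uu, Aa Ss UU, Aa Ss Uu, aa Ss UU, aa Ss Uu}

A/I-1 un ·: AA|Aa
A/I-2 ? ·: AA|Aa|aa
A/II-1 un I-1×I-2: AA|Aa
A/II-2 un I-1×I-2: AA|Aa
⇒ A over [I-1,I-2,II-1,II-2]: 15 consistent
S/I-1 aff ·: ss
S/I-2 un ·: Ss
S/II-1 aff I-1×I-2: ss
S/II-2 aff I-1×I-2: ss
⇒ S over [I-1,I-2,II-1,II-2]: 1 consistent
U/I-1 un ·: UU|Uu
U/I-2 un ·: UU|Uu
U/II-1 un I-1×I-2: UU|Uu
U/II-2 un I-1×I-2: UU|Uu
⇒ U over [I-1,I-2,II-1,II-2]: 13 consistent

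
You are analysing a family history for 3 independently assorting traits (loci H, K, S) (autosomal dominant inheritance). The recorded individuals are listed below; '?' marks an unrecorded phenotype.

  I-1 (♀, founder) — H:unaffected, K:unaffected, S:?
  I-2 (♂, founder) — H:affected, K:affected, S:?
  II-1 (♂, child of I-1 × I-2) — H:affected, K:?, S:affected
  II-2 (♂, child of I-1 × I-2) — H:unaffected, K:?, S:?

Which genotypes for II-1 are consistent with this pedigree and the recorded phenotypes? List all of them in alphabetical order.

H/I-1 un ·: hh
H/I-2 aff ·: Hh
H/II-1 aff I-1×I-2: Hh
H/II-2 un I-1×I-2: hh
⇒ H over [I-1,I-2,II-1,II-2]: 1 consistent
K/I-1 un ·: kk
K/I-2 aff ·: Kk|KK
K/II-1 ? I-1×I-2: kk|Kk
K/II-2 ? I-1×I-2: kk|Kk
⇒ K over [I-1,I-2,II-1,II-2]: 5 consistent
S/I-1 ? ·: ss|Ss|SS
S/I-2 ? ·: ss|Ss|SS
S/II-1 aff I-1×I-2: Ss|SS
S/II-2 ? I-1×I-2: ss|Ss|SS
⇒ S over [I-1,I-2,II-1,II-2]: 21 consistent

II-1 ∈ {Hh Kk SS, Hh Kk Ss, Hh kk SS, Hh kk Ss}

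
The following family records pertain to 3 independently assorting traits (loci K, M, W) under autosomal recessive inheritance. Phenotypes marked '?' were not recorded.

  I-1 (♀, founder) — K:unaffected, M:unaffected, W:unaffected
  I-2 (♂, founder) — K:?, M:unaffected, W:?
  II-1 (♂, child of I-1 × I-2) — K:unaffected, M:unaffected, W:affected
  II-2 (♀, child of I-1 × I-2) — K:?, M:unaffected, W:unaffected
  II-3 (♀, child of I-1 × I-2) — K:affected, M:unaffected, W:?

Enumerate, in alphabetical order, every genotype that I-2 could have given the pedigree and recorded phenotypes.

K/I-1 un ·: Kk
K/I-2 ? ·: Kk|kk
K/II-1 un I-1×I-2: KK|Kk
K/II-2 ? I-1×I-2: KK|Kk|kk
K/II-3 aff I-1×I-2: kk
⇒ K over [I-1,I-2,II-1,II-2,II-3]: 8 consistent
M/I-1 un ·: MM|Mm
M/I-2 un ·: MM|Mm
M/II-1 un I-1×I-2: MM|Mm
M/II-2 un I-1×I-2: MM|Mm
M/II-3 un I-1×I-2: MM|Mm
⇒ M over [I-1,I-2,II-1,II-2,II-3]: 25 consistent
W/I-1 un ·: Ww
W/I-2 ? ·: Ww|ww
W/II-1 aff I-1×I-2: ww
W/II-2 un I-1×I-2: WW|Ww
W/II-3 ? I-1×I-2: WW|Ww|ww
⇒ W over [I-1,I-2,II-1,II-2,II-3]: 8 consistent

I-2 ∈ {Kk MM Ww, Kk MM ww, Kk Mm Ww, Kk Mm ww, kk MM Ww, kk MM ww, kk Mm Ww, kk Mm ww}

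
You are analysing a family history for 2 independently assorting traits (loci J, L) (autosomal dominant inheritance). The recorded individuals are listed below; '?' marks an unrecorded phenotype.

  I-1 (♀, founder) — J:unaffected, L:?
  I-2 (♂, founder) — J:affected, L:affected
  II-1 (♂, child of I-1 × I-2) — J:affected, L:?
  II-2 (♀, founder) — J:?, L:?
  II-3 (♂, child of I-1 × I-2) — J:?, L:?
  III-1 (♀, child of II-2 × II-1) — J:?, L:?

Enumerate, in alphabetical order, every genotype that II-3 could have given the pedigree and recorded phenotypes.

J/I-1 un ·: jj
J/I-2 aff ·: Jj|JJ
J/II-1 aff I-1×I-2: Jj
J/II-2 ? ·: jj|Jj|JJ
J/II-3 ? I-1×I-2: jj|Jj
J/III-1 ? II-2×II-1: jj|Jj|JJ
⇒ J over [I-1,I-2,II-1,II-2,II-3,III-1]: 21 consistent
L/I-1 ? ·: ll|Ll|LL
L/I-2 aff ·: Ll|LL
L/II-1 ? I-1×I-2: ll|Ll|LL
L/II-2 ? ·: ll|Ll|LL
L/II-3 ? I-1×I-2: ll|Ll|LL
L/III-1 ? II-2×II-1: ll|Ll|LL
⇒ L over [I-1,I-2,II-1,II-2,II-3,III-1]: 122 consistent

II-3 ∈ {Jj LL, Jj Ll, Jj ll, jj LL, jj Ll, jj ll}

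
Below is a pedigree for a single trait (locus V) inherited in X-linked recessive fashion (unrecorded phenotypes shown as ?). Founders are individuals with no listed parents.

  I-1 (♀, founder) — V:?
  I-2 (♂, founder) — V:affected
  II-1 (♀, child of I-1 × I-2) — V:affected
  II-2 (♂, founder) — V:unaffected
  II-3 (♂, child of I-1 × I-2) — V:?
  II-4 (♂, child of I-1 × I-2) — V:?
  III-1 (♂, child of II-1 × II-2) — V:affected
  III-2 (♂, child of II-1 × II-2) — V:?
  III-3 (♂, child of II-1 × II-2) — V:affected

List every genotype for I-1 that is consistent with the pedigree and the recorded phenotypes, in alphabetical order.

I-1 ∈ {X^VX^v, X^vX^v}

V/I-1 ? ·: X^VX^v|X^vX^v
V/I-2 aff ·: X^vY
V/II-1 aff I-1×I-2: X^vX^v
V/II-2 un ·: X^VY
V/II-3 ? I-1×I-2: X^VY|X^vY
V/II-4 ? I-1×I-2: X^VY|X^vY
V/III-1 aff II-1×II-2: X^vY
V/III-2 ? II-1×II-2: X^vY
V/III-3 aff II-1×II-2: X^vY
⇒ V over [I-1,I-2,II-1,II-2,II-3,II-4,III-1,III-2,III-3]: 5 consistent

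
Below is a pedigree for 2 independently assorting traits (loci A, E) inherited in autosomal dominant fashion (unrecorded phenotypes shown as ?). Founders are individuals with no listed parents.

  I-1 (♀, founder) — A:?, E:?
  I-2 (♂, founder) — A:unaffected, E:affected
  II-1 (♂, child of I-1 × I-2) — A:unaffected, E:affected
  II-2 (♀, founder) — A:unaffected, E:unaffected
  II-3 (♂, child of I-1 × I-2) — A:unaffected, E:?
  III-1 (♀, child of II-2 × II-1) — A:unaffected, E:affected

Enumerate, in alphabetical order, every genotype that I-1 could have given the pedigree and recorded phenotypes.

I-1 ∈ {Aa EE, Aa Ee, Aa ee, aa EE, aa Ee, aa ee}

A/I-1 ? ·: aa|Aa
A/I-2 un ·: aa
A/II-1 un I-1×I-2: aa
A/II-2 un ·: aa
A/II-3 un I-1×I-2: aa
A/III-1 un II-2×II-1: aa
⇒ A over [I-1,I-2,II-1,II-2,II-3,III-1]: 2 consistent
E/I-1 ? ·: ee|Ee|EE
E/I-2 aff ·: Ee|EE
E/II-1 aff I-1×I-2: Ee|EE
E/II-2 un ·: ee
E/II-3 ? I-1×I-2: ee|Ee|EE
E/III-1 aff II-2×II-1: Ee
⇒ E over [I-1,I-2,II-1,II-2,II-3,III-1]: 18 consistent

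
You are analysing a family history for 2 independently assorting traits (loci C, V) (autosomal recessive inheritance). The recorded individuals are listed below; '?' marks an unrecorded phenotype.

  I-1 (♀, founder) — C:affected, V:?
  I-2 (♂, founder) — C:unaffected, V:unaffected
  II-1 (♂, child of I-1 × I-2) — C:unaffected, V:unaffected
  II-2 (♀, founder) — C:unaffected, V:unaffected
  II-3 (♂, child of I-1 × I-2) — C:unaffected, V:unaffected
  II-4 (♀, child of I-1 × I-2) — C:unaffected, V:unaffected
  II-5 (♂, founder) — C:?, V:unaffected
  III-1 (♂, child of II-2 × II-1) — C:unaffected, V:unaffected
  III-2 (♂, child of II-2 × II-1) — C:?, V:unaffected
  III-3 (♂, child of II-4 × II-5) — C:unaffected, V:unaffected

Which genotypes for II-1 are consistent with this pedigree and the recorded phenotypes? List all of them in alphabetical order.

C/I-1 aff ·: cc
C/I-2 un ·: CC|Cc
C/II-1 un I-1×I-2: Cc
C/II-2 un ·: CC|Cc
C/II-3 un I-1×I-2: Cc
C/II-4 un I-1×I-2: Cc
C/II-5 ? ·: CC|Cc|cc
C/III-1 un II-2×II-1: CC|Cc
C/III-2 ? II-2×II-1: CC|Cc|cc
C/III-3 un II-4×II-5: CC|Cc
⇒ C over [I-1,I-2,II-1,II-2,II-3,II-4,II-5,III-1,III-2,III-3]: 100 consistent
V/I-1 ? ·: VV|Vv|vv
V/I-2 un ·: VV|Vv
V/II-1 un I-1×I-2: VV|Vv
V/II-2 un ·: VV|Vv
V/II-3 un I-1×I-2: VV|Vv
V/II-4 un I-1×I-2: VV|Vv
V/II-5 un ·: VV|Vv
V/III-1 un II-2×II-1: VV|Vv
V/III-2 un II-2×II-1: VV|Vv
V/III-3 un II-4×II-5: VV|Vv
⇒ V over [I-1,I-2,II-1,II-2,II-3,II-4,II-5,III-1,III-2,III-3]: 625 consistent

II-1 ∈ {Cc VV, Cc Vv}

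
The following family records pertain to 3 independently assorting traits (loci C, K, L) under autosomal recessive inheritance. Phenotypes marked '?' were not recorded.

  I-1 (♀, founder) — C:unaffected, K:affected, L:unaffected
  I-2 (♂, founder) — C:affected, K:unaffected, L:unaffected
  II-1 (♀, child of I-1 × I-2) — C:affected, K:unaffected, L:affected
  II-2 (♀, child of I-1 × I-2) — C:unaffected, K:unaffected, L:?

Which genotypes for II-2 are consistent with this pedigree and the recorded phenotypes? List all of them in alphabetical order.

II-2 ∈ {Cc Kk LL, Cc Kk Ll, Cc Kk ll}

C/I-1 un ·: Cc
C/I-2 aff ·: cc
C/II-1 aff I-1×I-2: cc
C/II-2 un I-1×I-2: Cc
⇒ C over [I-1,I-2,II-1,II-2]: 1 consistent
K/I-1 aff ·: kk
K/I-2 un ·: KK|Kk
K/II-1 un I-1×I-2: Kk
K/II-2 un I-1×I-2: Kk
⇒ K over [I-1,I-2,II-1,II-2]: 2 consistent
L/I-1 un ·: Ll
L/I-2 un ·: Ll
L/II-1 aff I-1×I-2: ll
L/II-2 ? I-1×I-2: LL|Ll|ll
⇒ L over [I-1,I-2,II-1,II-2]: 3 consistent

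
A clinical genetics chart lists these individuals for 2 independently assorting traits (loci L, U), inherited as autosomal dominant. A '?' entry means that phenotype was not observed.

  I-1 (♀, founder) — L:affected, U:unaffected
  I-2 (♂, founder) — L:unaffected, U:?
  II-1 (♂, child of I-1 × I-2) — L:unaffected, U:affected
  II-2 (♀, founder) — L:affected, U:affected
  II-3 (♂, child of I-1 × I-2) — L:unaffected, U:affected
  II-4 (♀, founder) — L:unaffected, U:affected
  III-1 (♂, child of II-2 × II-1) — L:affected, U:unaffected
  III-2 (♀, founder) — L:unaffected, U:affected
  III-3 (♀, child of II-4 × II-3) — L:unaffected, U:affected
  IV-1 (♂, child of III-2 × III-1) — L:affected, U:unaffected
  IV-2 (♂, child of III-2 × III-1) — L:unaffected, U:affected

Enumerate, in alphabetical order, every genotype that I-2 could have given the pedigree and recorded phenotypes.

L/I-1 aff ·: Ll
L/I-2 un ·: ll
L/II-1 un I-1×I-2: ll
L/II-2 aff ·: Ll|LL
L/II-3 un I-1×I-2: ll
L/II-4 un ·: ll
L/III-1 aff II-2×II-1: Ll
L/III-2 un ·: ll
L/III-3 un II-4×II-3: ll
L/IV-1 aff III-2×III-1: Ll
L/IV-2 un III-2×III-1: ll
⇒ L over [I-1,I-2,II-1,II-2,II-3,II-4,III-1,III-2,III-3,IV-1,IV-2]: 2 consistent
U/I-1 un ·: uu
U/I-2 ? ·: Uu|UU
U/II-1 aff I-1×I-2: Uu
U/II-2 aff ·: Uu
U/II-3 aff I-1×I-2: Uu
U/II-4 aff ·: Uu|UU
U/III-1 un II-2×II-1: uu
U/III-2 aff ·: Uu
U/III-3 aff II-4×II-3: Uu|UU
U/IV-1 un III-2×III-1: uu
U/IV-2 aff III-2×III-1: Uu
⇒ U over [I-1,I-2,II-1,II-2,II-3,II-4,III-1,III-2,III-3,IV-1,IV-2]: 8 consistent

I-2 ∈ {ll UU, ll Uu}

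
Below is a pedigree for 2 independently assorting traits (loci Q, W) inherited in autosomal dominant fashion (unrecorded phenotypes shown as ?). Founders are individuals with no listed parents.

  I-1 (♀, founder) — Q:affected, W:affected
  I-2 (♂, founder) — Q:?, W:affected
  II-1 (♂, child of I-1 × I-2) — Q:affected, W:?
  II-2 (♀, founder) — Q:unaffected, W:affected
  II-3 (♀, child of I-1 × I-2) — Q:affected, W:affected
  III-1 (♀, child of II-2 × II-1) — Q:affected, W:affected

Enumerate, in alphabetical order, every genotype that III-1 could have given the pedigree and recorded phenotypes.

Q/I-1 aff ·: Qq|QQ
Q/I-2 ? ·: qq|Qq|QQ
Q/II-1 aff I-1×I-2: Qq|QQ
Q/II-2 un ·: qq
Q/II-3 aff I-1×I-2: Qq|QQ
Q/III-1 aff II-2×II-1: Qq
⇒ Q over [I-1,I-2,II-1,II-2,II-3,III-1]: 15 consistent
W/I-1 aff ·: Ww|WW
W/I-2 aff ·: Ww|WW
W/II-1 ? I-1×I-2: ww|Ww|WW
W/II-2 aff ·: Ww|WW
W/II-3 aff I-1×I-2: Ww|WW
W/III-1 aff II-2×II-1: Ww|WW
⇒ W over [I-1,I-2,II-1,II-2,II-3,III-1]: 49 consistent

III-1 ∈ {Qq WW, Qq Ww}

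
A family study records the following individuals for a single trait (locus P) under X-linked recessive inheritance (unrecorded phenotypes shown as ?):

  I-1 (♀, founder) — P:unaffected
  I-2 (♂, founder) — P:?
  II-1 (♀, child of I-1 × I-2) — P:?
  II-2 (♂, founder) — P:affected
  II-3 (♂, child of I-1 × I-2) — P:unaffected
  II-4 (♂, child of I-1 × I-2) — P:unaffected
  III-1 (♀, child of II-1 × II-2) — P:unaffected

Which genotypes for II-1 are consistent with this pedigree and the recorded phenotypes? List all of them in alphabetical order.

II-1 ∈ {X^PX^P, X^PX^p}

P/I-1 un ·: X^PX^P|X^PX^p
P/I-2 ? ·: X^PY|X^pY
P/II-1 ? I-1×I-2: X^PX^P|X^PX^p
P/II-2 aff ·: X^pY
P/II-3 un I-1×I-2: X^PY
P/II-4 un I-1×I-2: X^PY
P/III-1 un II-1×II-2: X^PX^p
⇒ P over [I-1,I-2,II-1,II-2,II-3,II-4,III-1]: 5 consistent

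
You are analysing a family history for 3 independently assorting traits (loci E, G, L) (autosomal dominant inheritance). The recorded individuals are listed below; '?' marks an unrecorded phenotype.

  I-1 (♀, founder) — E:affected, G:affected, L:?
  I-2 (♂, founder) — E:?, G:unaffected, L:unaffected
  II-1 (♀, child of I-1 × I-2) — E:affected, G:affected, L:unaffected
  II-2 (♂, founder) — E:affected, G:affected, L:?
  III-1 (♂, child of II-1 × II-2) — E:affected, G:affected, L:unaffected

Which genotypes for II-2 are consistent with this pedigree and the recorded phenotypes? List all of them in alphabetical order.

II-2 ∈ {EE GG Ll, EE GG ll, EE Gg Ll, EE Gg ll, Ee GG Ll, Ee GG ll, Ee Gg Ll, Ee Gg ll}

E/I-1 aff ·: Ee|EE
E/I-2 ? ·: ee|Ee|EE
E/II-1 aff I-1×I-2: Ee|EE
E/II-2 aff ·: Ee|EE
E/III-1 aff II-1×II-2: Ee|EE
⇒ E over [I-1,I-2,II-1,II-2,III-1]: 32 consistent
G/I-1 aff ·: Gg|GG
G/I-2 un ·: gg
G/II-1 aff I-1×I-2: Gg
G/II-2 aff ·: Gg|GG
G/III-1 aff II-1×II-2: Gg|GG
⇒ G over [I-1,I-2,II-1,II-2,III-1]: 8 consistent
L/I-1 ? ·: ll|Ll
L/I-2 un ·: ll
L/II-1 un I-1×I-2: ll
L/II-2 ? ·: ll|Ll
L/III-1 un II-1×II-2: ll
⇒ L over [I-1,I-2,II-1,II-2,III-1]: 4 consistent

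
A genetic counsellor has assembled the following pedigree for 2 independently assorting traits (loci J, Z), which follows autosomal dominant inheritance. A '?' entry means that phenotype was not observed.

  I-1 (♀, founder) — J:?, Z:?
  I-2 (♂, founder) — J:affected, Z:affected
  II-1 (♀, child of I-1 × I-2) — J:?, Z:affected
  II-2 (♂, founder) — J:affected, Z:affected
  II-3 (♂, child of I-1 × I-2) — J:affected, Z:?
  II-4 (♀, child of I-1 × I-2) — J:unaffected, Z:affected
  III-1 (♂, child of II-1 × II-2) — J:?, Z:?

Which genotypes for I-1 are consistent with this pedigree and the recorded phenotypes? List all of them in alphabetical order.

I-1 ∈ {Jj ZZ, Jj Zz, Jj zz, jj ZZ, jj Zz, jj zz}

J/I-1 ? ·: jj|Jj
J/I-2 aff ·: Jj
J/II-1 ? I-1×I-2: jj|Jj|JJ
J/II-2 aff ·: Jj|JJ
J/II-3 aff I-1×I-2: Jj|JJ
J/II-4 un I-1×I-2: jj
J/III-1 ? II-1×II-2: jj|Jj|JJ
⇒ J over [I-1,I-2,II-1,II-2,II-3,II-4,III-1]: 30 consistent
Z/I-1 ? ·: zz|Zz|ZZ
Z/I-2 aff ·: Zz|ZZ
Z/II-1 aff I-1×I-2: Zz|ZZ
Z/II-2 aff ·: Zz|ZZ
Z/II-3 ? I-1×I-2: zz|Zz|ZZ
Z/II-4 aff I-1×I-2: Zz|ZZ
Z/III-1 ? II-1×II-2: zz|Zz|ZZ
⇒ Z over [I-1,I-2,II-1,II-2,II-3,II-4,III-1]: 130 consistent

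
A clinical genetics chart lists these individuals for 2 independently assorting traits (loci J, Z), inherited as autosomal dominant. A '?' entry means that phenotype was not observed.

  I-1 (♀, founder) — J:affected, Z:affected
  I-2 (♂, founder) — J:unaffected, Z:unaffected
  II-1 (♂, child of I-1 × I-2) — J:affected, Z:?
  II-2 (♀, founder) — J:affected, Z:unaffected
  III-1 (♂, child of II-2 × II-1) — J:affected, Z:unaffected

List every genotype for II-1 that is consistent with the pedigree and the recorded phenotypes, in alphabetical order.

J/I-1 aff ·: Jj|JJ
J/I-2 un ·: jj
J/II-1 aff I-1×I-2: Jj
J/II-2 aff ·: Jj|JJ
J/III-1 aff II-2×II-1: Jj|JJ
⇒ J over [I-1,I-2,II-1,II-2,III-1]: 8 consistent
Z/I-1 aff ·: Zz|ZZ
Z/I-2 un ·: zz
Z/II-1 ? I-1×I-2: zz|Zz
Z/II-2 un ·: zz
Z/III-1 un II-2×II-1: zz
⇒ Z over [I-1,I-2,II-1,II-2,III-1]: 3 consistent

II-1 ∈ {Jj Zz, Jj zz}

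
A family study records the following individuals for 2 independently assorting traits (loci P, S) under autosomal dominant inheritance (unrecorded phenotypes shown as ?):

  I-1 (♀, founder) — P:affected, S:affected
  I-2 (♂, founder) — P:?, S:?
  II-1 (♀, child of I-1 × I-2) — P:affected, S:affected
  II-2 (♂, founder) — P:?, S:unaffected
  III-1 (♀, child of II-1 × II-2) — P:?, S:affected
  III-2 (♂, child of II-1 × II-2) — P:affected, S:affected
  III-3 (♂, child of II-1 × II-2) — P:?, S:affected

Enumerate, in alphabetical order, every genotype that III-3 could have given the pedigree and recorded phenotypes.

III-3 ∈ {PP Ss, Pp Ss, pp Ss}

P/I-1 aff ·: Pp|PP
P/I-2 ? ·: pp|Pp|PP
P/II-1 aff I-1×I-2: Pp|PP
P/II-2 ? ·: pp|Pp|PP
P/III-1 ? II-1×II-2: pp|Pp|PP
P/III-2 aff II-1×II-2: Pp|PP
P/III-3 ? II-1×II-2: pp|Pp|PP
⇒ P over [I-1,I-2,II-1,II-2,III-1,III-2,III-3]: 190 consistent
S/I-1 aff ·: Ss|SS
S/I-2 ? ·: ss|Ss|SS
S/II-1 aff I-1×I-2: Ss|SS
S/II-2 un ·: ss
S/III-1 aff II-1×II-2: Ss
S/III-2 aff II-1×II-2: Ss
S/III-3 aff II-1×II-2: Ss
⇒ S over [I-1,I-2,II-1,II-2,III-1,III-2,III-3]: 9 consistent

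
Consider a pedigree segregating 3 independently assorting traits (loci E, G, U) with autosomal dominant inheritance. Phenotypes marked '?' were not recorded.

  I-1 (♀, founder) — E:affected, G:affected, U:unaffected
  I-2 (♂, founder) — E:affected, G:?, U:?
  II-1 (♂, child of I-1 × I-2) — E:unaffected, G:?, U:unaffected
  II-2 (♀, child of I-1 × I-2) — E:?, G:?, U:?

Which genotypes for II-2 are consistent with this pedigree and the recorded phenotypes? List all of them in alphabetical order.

II-2 ∈ {EE GG Uu, EE GG uu, EE Gg Uu, EE Gg uu, EE gg Uu, EE gg uu, Ee GG Uu, Ee GG uu, Ee Gg Uu, Ee Gg uu, Ee gg Uu, Ee gg uu, ee GG Uu, ee GG uu, ee Gg Uu, ee Gg uu, ee gg Uu, ee gg uu}

E/I-1 aff ·: Ee
E/I-2 aff ·: Ee
E/II-1 un I-1×I-2: ee
E/II-2 ? I-1×I-2: ee|Ee|EE
⇒ E over [I-1,I-2,II-1,II-2]: 3 consistent
G/I-1 aff ·: Gg|GG
G/I-2 ? ·: gg|Gg|GG
G/II-1 ? I-1×I-2: gg|Gg|GG
G/II-2 ? I-1×I-2: gg|Gg|GG
⇒ G over [I-1,I-2,II-1,II-2]: 23 consistent
U/I-1 un ·: uu
U/I-2 ? ·: uu|Uu
U/II-1 un I-1×I-2: uu
U/II-2 ? I-1×I-2: uu|Uu
⇒ U over [I-1,I-2,II-1,II-2]: 3 consistent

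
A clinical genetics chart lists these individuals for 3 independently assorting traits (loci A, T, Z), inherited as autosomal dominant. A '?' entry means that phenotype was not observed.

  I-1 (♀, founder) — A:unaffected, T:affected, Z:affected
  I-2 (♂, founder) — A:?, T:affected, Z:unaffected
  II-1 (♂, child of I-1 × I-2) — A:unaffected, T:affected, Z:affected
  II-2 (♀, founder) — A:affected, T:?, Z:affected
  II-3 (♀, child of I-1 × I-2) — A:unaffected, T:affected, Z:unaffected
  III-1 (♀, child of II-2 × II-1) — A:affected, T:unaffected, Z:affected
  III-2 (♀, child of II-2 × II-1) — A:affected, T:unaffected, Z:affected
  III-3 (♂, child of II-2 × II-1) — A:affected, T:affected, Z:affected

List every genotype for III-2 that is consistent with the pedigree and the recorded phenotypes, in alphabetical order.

III-2 ∈ {Aa tt ZZ, Aa tt Zz}

A/I-1 un ·: aa
A/I-2 ? ·: aa|Aa
A/II-1 un I-1×I-2: aa
A/II-2 aff ·: Aa|AA
A/II-3 un I-1×I-2: aa
A/III-1 aff II-2×II-1: Aa
A/III-2 aff II-2×II-1: Aa
A/III-3 aff II-2×II-1: Aa
⇒ A over [I-1,I-2,II-1,II-2,II-3,III-1,III-2,III-3]: 4 consistent
T/I-1 aff ·: Tt|TT
T/I-2 aff ·: Tt|TT
T/II-1 aff I-1×I-2: Tt
T/II-2 ? ·: tt|Tt
T/II-3 aff I-1×I-2: Tt|TT
T/III-1 un II-2×II-1: tt
T/III-2 un II-2×II-1: tt
T/III-3 aff II-2×II-1: Tt|TT
⇒ T over [I-1,I-2,II-1,II-2,II-3,III-1,III-2,III-3]: 18 consistent
Z/I-1 aff ·: Zz
Z/I-2 un ·: zz
Z/II-1 aff I-1×I-2: Zz
Z/II-2 aff ·: Zz|ZZ
Z/II-3 un I-1×I-2: zz
Z/III-1 aff II-2×II-1: Zz|ZZ
Z/III-2 aff II-2×II-1: Zz|ZZ
Z/III-3 aff II-2×II-1: Zz|ZZ
⇒ Z over [I-1,I-2,II-1,II-2,II-3,III-1,III-2,III-3]: 16 consistent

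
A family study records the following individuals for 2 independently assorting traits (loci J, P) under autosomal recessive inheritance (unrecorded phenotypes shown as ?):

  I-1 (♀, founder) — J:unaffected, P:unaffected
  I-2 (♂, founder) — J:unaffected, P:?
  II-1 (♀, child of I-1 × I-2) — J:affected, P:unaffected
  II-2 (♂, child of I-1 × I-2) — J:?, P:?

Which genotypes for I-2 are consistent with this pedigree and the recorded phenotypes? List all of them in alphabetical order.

J/I-1 un ·: Jj
J/I-2 un ·: Jj
J/II-1 aff I-1×I-2: jj
J/II-2 ? I-1×I-2: JJ|Jj|jj
⇒ J over [I-1,I-2,II-1,II-2]: 3 consistent
P/I-1 un ·: PP|Pp
P/I-2 ? ·: PP|Pp|pp
P/II-1 un I-1×I-2: PP|Pp
P/II-2 ? I-1×I-2: PP|Pp|pp
⇒ P over [I-1,I-2,II-1,II-2]: 18 consistent

I-2 ∈ {Jj PP, Jj Pp, Jj pp}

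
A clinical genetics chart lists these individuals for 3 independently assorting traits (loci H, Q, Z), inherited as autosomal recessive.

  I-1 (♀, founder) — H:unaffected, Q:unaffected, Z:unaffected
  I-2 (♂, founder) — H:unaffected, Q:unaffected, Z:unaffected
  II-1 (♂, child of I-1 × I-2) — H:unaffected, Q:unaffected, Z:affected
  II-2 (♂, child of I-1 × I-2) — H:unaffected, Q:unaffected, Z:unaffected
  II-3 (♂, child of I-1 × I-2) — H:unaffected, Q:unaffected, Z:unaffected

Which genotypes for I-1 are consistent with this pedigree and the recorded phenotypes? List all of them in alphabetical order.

I-1 ∈ {HH QQ Zz, HH Qq Zz, Hh QQ Zz, Hh Qq Zz}

H/I-1 un ·: HH|Hh
H/I-2 un ·: HH|Hh
H/II-1 un I-1×I-2: HH|Hh
H/II-2 un I-1×I-2: HH|Hh
H/II-3 un I-1×I-2: HH|Hh
⇒ H over [I-1,I-2,II-1,II-2,II-3]: 25 consistent
Q/I-1 un ·: QQ|Qq
Q/I-2 un ·: QQ|Qq
Q/II-1 un I-1×I-2: QQ|Qq
Q/II-2 un I-1×I-2: QQ|Qq
Q/II-3 un I-1×I-2: QQ|Qq
⇒ Q over [I-1,I-2,II-1,II-2,II-3]: 25 consistent
Z/I-1 un ·: Zz
Z/I-2 un ·: Zz
Z/II-1 aff I-1×I-2: zz
Z/II-2 un I-1×I-2: ZZ|Zz
Z/II-3 un I-1×I-2: ZZ|Zz
⇒ Z over [I-1,I-2,II-1,II-2,II-3]: 4 consistent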